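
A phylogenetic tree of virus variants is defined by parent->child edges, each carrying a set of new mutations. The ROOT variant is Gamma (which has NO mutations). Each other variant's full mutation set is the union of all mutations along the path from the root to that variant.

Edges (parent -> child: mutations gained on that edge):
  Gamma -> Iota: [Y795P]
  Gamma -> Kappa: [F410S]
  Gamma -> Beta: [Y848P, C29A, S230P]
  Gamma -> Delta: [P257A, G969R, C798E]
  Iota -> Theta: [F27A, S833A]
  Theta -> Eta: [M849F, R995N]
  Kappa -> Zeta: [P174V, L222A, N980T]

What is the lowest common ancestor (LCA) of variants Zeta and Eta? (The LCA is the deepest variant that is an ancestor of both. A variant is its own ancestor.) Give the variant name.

Path from root to Zeta: Gamma -> Kappa -> Zeta
  ancestors of Zeta: {Gamma, Kappa, Zeta}
Path from root to Eta: Gamma -> Iota -> Theta -> Eta
  ancestors of Eta: {Gamma, Iota, Theta, Eta}
Common ancestors: {Gamma}
Walk up from Eta: Eta (not in ancestors of Zeta), Theta (not in ancestors of Zeta), Iota (not in ancestors of Zeta), Gamma (in ancestors of Zeta)
Deepest common ancestor (LCA) = Gamma

Answer: Gamma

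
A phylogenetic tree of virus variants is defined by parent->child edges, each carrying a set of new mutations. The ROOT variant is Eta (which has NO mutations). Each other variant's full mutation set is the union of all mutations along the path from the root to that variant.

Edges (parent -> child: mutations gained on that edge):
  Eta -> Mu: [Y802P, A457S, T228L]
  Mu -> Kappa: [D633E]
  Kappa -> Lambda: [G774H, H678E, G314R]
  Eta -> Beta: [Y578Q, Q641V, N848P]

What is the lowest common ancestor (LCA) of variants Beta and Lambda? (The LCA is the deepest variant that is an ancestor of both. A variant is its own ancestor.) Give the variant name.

Path from root to Beta: Eta -> Beta
  ancestors of Beta: {Eta, Beta}
Path from root to Lambda: Eta -> Mu -> Kappa -> Lambda
  ancestors of Lambda: {Eta, Mu, Kappa, Lambda}
Common ancestors: {Eta}
Walk up from Lambda: Lambda (not in ancestors of Beta), Kappa (not in ancestors of Beta), Mu (not in ancestors of Beta), Eta (in ancestors of Beta)
Deepest common ancestor (LCA) = Eta

Answer: Eta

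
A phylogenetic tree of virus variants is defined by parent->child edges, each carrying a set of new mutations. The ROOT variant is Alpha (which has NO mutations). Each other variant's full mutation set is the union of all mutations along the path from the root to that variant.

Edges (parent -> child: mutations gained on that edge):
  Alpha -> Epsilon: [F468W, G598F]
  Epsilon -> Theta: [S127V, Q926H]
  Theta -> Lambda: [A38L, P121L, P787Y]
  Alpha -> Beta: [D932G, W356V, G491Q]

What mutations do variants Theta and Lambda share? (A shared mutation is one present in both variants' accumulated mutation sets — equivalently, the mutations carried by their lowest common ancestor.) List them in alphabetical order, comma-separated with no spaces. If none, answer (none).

Accumulating mutations along path to Theta:
  At Alpha: gained [] -> total []
  At Epsilon: gained ['F468W', 'G598F'] -> total ['F468W', 'G598F']
  At Theta: gained ['S127V', 'Q926H'] -> total ['F468W', 'G598F', 'Q926H', 'S127V']
Mutations(Theta) = ['F468W', 'G598F', 'Q926H', 'S127V']
Accumulating mutations along path to Lambda:
  At Alpha: gained [] -> total []
  At Epsilon: gained ['F468W', 'G598F'] -> total ['F468W', 'G598F']
  At Theta: gained ['S127V', 'Q926H'] -> total ['F468W', 'G598F', 'Q926H', 'S127V']
  At Lambda: gained ['A38L', 'P121L', 'P787Y'] -> total ['A38L', 'F468W', 'G598F', 'P121L', 'P787Y', 'Q926H', 'S127V']
Mutations(Lambda) = ['A38L', 'F468W', 'G598F', 'P121L', 'P787Y', 'Q926H', 'S127V']
Intersection: ['F468W', 'G598F', 'Q926H', 'S127V'] ∩ ['A38L', 'F468W', 'G598F', 'P121L', 'P787Y', 'Q926H', 'S127V'] = ['F468W', 'G598F', 'Q926H', 'S127V']

Answer: F468W,G598F,Q926H,S127V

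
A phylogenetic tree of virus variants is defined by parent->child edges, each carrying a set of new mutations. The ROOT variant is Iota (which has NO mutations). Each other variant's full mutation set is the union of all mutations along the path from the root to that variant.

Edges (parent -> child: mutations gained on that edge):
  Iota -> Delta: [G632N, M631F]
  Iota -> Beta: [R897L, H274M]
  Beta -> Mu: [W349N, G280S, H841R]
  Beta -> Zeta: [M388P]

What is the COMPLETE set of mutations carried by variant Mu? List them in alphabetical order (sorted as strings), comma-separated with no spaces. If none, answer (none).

Answer: G280S,H274M,H841R,R897L,W349N

Derivation:
At Iota: gained [] -> total []
At Beta: gained ['R897L', 'H274M'] -> total ['H274M', 'R897L']
At Mu: gained ['W349N', 'G280S', 'H841R'] -> total ['G280S', 'H274M', 'H841R', 'R897L', 'W349N']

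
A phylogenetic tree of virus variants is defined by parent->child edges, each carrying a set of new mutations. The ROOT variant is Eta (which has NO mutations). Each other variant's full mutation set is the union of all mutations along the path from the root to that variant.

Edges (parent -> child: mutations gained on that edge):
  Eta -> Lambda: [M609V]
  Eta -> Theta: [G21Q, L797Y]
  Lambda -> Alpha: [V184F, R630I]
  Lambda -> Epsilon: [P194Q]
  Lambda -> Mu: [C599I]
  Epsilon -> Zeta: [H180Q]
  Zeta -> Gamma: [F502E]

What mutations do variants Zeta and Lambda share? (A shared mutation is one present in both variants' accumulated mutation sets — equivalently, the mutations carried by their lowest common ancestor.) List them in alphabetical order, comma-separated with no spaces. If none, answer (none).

Answer: M609V

Derivation:
Accumulating mutations along path to Zeta:
  At Eta: gained [] -> total []
  At Lambda: gained ['M609V'] -> total ['M609V']
  At Epsilon: gained ['P194Q'] -> total ['M609V', 'P194Q']
  At Zeta: gained ['H180Q'] -> total ['H180Q', 'M609V', 'P194Q']
Mutations(Zeta) = ['H180Q', 'M609V', 'P194Q']
Accumulating mutations along path to Lambda:
  At Eta: gained [] -> total []
  At Lambda: gained ['M609V'] -> total ['M609V']
Mutations(Lambda) = ['M609V']
Intersection: ['H180Q', 'M609V', 'P194Q'] ∩ ['M609V'] = ['M609V']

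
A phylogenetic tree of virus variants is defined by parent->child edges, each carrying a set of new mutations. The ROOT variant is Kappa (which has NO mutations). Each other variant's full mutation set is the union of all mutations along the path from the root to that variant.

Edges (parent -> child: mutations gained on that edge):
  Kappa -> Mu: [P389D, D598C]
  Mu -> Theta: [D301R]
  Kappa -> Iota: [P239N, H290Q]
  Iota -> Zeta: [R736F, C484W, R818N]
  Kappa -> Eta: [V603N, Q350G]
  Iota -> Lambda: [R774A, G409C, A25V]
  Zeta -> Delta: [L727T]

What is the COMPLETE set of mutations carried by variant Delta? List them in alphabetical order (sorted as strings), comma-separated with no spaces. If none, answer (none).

Answer: C484W,H290Q,L727T,P239N,R736F,R818N

Derivation:
At Kappa: gained [] -> total []
At Iota: gained ['P239N', 'H290Q'] -> total ['H290Q', 'P239N']
At Zeta: gained ['R736F', 'C484W', 'R818N'] -> total ['C484W', 'H290Q', 'P239N', 'R736F', 'R818N']
At Delta: gained ['L727T'] -> total ['C484W', 'H290Q', 'L727T', 'P239N', 'R736F', 'R818N']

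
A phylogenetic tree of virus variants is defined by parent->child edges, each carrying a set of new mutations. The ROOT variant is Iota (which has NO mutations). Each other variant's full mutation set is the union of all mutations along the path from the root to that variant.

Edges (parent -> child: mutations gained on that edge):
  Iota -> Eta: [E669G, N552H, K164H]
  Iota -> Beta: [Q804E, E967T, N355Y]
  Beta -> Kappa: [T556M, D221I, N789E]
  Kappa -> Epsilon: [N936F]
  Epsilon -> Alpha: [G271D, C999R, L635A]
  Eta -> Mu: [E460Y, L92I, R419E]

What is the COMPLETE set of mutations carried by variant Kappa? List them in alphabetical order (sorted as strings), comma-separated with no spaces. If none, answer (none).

At Iota: gained [] -> total []
At Beta: gained ['Q804E', 'E967T', 'N355Y'] -> total ['E967T', 'N355Y', 'Q804E']
At Kappa: gained ['T556M', 'D221I', 'N789E'] -> total ['D221I', 'E967T', 'N355Y', 'N789E', 'Q804E', 'T556M']

Answer: D221I,E967T,N355Y,N789E,Q804E,T556M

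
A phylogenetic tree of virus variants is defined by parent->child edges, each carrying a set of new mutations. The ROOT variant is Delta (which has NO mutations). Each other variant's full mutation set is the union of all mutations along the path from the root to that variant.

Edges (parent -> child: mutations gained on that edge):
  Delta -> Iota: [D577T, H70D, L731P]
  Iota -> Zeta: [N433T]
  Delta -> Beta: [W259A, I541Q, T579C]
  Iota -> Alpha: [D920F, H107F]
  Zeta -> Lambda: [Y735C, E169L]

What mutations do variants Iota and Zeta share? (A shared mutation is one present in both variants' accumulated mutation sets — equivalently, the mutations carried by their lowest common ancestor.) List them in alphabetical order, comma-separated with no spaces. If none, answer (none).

Accumulating mutations along path to Iota:
  At Delta: gained [] -> total []
  At Iota: gained ['D577T', 'H70D', 'L731P'] -> total ['D577T', 'H70D', 'L731P']
Mutations(Iota) = ['D577T', 'H70D', 'L731P']
Accumulating mutations along path to Zeta:
  At Delta: gained [] -> total []
  At Iota: gained ['D577T', 'H70D', 'L731P'] -> total ['D577T', 'H70D', 'L731P']
  At Zeta: gained ['N433T'] -> total ['D577T', 'H70D', 'L731P', 'N433T']
Mutations(Zeta) = ['D577T', 'H70D', 'L731P', 'N433T']
Intersection: ['D577T', 'H70D', 'L731P'] ∩ ['D577T', 'H70D', 'L731P', 'N433T'] = ['D577T', 'H70D', 'L731P']

Answer: D577T,H70D,L731P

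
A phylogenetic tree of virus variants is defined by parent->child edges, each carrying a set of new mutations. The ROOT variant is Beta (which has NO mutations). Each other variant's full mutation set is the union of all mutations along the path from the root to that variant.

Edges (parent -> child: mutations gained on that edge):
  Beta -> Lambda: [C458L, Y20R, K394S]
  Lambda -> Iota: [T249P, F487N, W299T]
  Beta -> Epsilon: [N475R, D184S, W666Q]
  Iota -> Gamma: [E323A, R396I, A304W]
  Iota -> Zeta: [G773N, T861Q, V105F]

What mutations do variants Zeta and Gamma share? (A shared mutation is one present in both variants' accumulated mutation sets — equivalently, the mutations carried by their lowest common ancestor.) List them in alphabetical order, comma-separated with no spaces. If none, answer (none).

Answer: C458L,F487N,K394S,T249P,W299T,Y20R

Derivation:
Accumulating mutations along path to Zeta:
  At Beta: gained [] -> total []
  At Lambda: gained ['C458L', 'Y20R', 'K394S'] -> total ['C458L', 'K394S', 'Y20R']
  At Iota: gained ['T249P', 'F487N', 'W299T'] -> total ['C458L', 'F487N', 'K394S', 'T249P', 'W299T', 'Y20R']
  At Zeta: gained ['G773N', 'T861Q', 'V105F'] -> total ['C458L', 'F487N', 'G773N', 'K394S', 'T249P', 'T861Q', 'V105F', 'W299T', 'Y20R']
Mutations(Zeta) = ['C458L', 'F487N', 'G773N', 'K394S', 'T249P', 'T861Q', 'V105F', 'W299T', 'Y20R']
Accumulating mutations along path to Gamma:
  At Beta: gained [] -> total []
  At Lambda: gained ['C458L', 'Y20R', 'K394S'] -> total ['C458L', 'K394S', 'Y20R']
  At Iota: gained ['T249P', 'F487N', 'W299T'] -> total ['C458L', 'F487N', 'K394S', 'T249P', 'W299T', 'Y20R']
  At Gamma: gained ['E323A', 'R396I', 'A304W'] -> total ['A304W', 'C458L', 'E323A', 'F487N', 'K394S', 'R396I', 'T249P', 'W299T', 'Y20R']
Mutations(Gamma) = ['A304W', 'C458L', 'E323A', 'F487N', 'K394S', 'R396I', 'T249P', 'W299T', 'Y20R']
Intersection: ['C458L', 'F487N', 'G773N', 'K394S', 'T249P', 'T861Q', 'V105F', 'W299T', 'Y20R'] ∩ ['A304W', 'C458L', 'E323A', 'F487N', 'K394S', 'R396I', 'T249P', 'W299T', 'Y20R'] = ['C458L', 'F487N', 'K394S', 'T249P', 'W299T', 'Y20R']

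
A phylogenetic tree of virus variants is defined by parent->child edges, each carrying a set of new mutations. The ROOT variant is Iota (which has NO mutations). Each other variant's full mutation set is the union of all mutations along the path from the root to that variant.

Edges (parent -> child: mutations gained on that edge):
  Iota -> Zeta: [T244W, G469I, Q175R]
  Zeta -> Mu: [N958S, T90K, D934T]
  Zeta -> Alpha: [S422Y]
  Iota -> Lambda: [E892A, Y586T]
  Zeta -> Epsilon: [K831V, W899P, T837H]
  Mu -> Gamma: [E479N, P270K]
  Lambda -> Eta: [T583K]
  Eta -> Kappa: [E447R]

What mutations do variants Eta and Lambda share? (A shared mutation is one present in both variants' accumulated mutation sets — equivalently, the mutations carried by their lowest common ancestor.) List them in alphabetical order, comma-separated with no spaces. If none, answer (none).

Accumulating mutations along path to Eta:
  At Iota: gained [] -> total []
  At Lambda: gained ['E892A', 'Y586T'] -> total ['E892A', 'Y586T']
  At Eta: gained ['T583K'] -> total ['E892A', 'T583K', 'Y586T']
Mutations(Eta) = ['E892A', 'T583K', 'Y586T']
Accumulating mutations along path to Lambda:
  At Iota: gained [] -> total []
  At Lambda: gained ['E892A', 'Y586T'] -> total ['E892A', 'Y586T']
Mutations(Lambda) = ['E892A', 'Y586T']
Intersection: ['E892A', 'T583K', 'Y586T'] ∩ ['E892A', 'Y586T'] = ['E892A', 'Y586T']

Answer: E892A,Y586T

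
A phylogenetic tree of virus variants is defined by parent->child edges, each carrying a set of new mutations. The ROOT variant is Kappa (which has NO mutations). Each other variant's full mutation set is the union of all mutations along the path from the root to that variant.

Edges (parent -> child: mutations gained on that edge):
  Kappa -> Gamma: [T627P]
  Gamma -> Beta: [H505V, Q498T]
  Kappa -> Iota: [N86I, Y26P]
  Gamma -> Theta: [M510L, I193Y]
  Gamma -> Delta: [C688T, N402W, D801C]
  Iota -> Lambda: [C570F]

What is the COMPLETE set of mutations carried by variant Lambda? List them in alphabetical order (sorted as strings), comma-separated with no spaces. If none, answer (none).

Answer: C570F,N86I,Y26P

Derivation:
At Kappa: gained [] -> total []
At Iota: gained ['N86I', 'Y26P'] -> total ['N86I', 'Y26P']
At Lambda: gained ['C570F'] -> total ['C570F', 'N86I', 'Y26P']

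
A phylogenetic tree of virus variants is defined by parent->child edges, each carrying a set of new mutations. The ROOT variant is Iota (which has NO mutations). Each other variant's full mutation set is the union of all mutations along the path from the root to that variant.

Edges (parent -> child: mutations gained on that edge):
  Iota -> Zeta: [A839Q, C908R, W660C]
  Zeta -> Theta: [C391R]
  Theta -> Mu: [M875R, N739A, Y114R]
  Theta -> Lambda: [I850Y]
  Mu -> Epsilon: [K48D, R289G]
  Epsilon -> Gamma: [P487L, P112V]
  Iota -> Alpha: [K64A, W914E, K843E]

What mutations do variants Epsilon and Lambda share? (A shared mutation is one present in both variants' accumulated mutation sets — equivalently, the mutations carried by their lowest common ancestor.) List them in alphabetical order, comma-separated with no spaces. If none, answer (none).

Accumulating mutations along path to Epsilon:
  At Iota: gained [] -> total []
  At Zeta: gained ['A839Q', 'C908R', 'W660C'] -> total ['A839Q', 'C908R', 'W660C']
  At Theta: gained ['C391R'] -> total ['A839Q', 'C391R', 'C908R', 'W660C']
  At Mu: gained ['M875R', 'N739A', 'Y114R'] -> total ['A839Q', 'C391R', 'C908R', 'M875R', 'N739A', 'W660C', 'Y114R']
  At Epsilon: gained ['K48D', 'R289G'] -> total ['A839Q', 'C391R', 'C908R', 'K48D', 'M875R', 'N739A', 'R289G', 'W660C', 'Y114R']
Mutations(Epsilon) = ['A839Q', 'C391R', 'C908R', 'K48D', 'M875R', 'N739A', 'R289G', 'W660C', 'Y114R']
Accumulating mutations along path to Lambda:
  At Iota: gained [] -> total []
  At Zeta: gained ['A839Q', 'C908R', 'W660C'] -> total ['A839Q', 'C908R', 'W660C']
  At Theta: gained ['C391R'] -> total ['A839Q', 'C391R', 'C908R', 'W660C']
  At Lambda: gained ['I850Y'] -> total ['A839Q', 'C391R', 'C908R', 'I850Y', 'W660C']
Mutations(Lambda) = ['A839Q', 'C391R', 'C908R', 'I850Y', 'W660C']
Intersection: ['A839Q', 'C391R', 'C908R', 'K48D', 'M875R', 'N739A', 'R289G', 'W660C', 'Y114R'] ∩ ['A839Q', 'C391R', 'C908R', 'I850Y', 'W660C'] = ['A839Q', 'C391R', 'C908R', 'W660C']

Answer: A839Q,C391R,C908R,W660C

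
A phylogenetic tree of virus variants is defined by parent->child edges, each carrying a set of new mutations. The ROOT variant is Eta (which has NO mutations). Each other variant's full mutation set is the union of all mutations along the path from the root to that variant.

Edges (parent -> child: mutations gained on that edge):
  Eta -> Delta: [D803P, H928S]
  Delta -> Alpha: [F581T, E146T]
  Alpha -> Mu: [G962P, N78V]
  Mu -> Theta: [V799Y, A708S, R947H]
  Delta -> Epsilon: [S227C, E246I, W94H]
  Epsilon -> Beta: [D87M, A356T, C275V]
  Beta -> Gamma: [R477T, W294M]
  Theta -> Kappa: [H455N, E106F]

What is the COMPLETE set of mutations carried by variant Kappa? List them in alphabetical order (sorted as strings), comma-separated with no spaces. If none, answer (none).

Answer: A708S,D803P,E106F,E146T,F581T,G962P,H455N,H928S,N78V,R947H,V799Y

Derivation:
At Eta: gained [] -> total []
At Delta: gained ['D803P', 'H928S'] -> total ['D803P', 'H928S']
At Alpha: gained ['F581T', 'E146T'] -> total ['D803P', 'E146T', 'F581T', 'H928S']
At Mu: gained ['G962P', 'N78V'] -> total ['D803P', 'E146T', 'F581T', 'G962P', 'H928S', 'N78V']
At Theta: gained ['V799Y', 'A708S', 'R947H'] -> total ['A708S', 'D803P', 'E146T', 'F581T', 'G962P', 'H928S', 'N78V', 'R947H', 'V799Y']
At Kappa: gained ['H455N', 'E106F'] -> total ['A708S', 'D803P', 'E106F', 'E146T', 'F581T', 'G962P', 'H455N', 'H928S', 'N78V', 'R947H', 'V799Y']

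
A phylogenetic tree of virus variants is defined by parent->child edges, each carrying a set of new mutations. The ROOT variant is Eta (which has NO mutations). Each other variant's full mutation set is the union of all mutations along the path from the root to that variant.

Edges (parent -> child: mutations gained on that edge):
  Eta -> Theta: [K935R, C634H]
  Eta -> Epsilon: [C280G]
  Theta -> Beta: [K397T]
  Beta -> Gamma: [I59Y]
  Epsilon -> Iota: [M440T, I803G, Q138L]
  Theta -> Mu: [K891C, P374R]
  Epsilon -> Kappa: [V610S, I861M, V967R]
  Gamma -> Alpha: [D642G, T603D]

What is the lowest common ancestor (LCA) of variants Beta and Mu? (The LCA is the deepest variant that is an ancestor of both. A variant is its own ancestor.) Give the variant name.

Answer: Theta

Derivation:
Path from root to Beta: Eta -> Theta -> Beta
  ancestors of Beta: {Eta, Theta, Beta}
Path from root to Mu: Eta -> Theta -> Mu
  ancestors of Mu: {Eta, Theta, Mu}
Common ancestors: {Eta, Theta}
Walk up from Mu: Mu (not in ancestors of Beta), Theta (in ancestors of Beta), Eta (in ancestors of Beta)
Deepest common ancestor (LCA) = Theta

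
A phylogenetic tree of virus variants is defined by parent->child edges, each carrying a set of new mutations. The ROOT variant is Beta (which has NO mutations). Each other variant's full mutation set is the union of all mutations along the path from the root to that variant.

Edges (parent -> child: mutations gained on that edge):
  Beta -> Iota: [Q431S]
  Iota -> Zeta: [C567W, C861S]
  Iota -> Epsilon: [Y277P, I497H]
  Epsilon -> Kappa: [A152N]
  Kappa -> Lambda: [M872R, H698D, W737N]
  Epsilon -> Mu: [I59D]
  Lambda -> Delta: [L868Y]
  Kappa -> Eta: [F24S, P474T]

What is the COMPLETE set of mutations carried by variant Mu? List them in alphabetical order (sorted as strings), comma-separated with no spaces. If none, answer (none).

At Beta: gained [] -> total []
At Iota: gained ['Q431S'] -> total ['Q431S']
At Epsilon: gained ['Y277P', 'I497H'] -> total ['I497H', 'Q431S', 'Y277P']
At Mu: gained ['I59D'] -> total ['I497H', 'I59D', 'Q431S', 'Y277P']

Answer: I497H,I59D,Q431S,Y277P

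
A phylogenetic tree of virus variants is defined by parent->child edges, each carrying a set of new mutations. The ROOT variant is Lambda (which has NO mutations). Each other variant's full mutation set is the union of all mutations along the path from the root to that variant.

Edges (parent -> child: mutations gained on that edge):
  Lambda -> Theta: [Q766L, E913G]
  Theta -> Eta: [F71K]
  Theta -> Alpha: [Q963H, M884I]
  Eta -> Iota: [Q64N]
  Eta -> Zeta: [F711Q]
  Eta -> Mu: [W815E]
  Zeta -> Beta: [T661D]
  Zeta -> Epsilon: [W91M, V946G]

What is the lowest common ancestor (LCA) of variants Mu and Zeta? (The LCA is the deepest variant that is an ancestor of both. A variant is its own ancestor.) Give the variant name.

Path from root to Mu: Lambda -> Theta -> Eta -> Mu
  ancestors of Mu: {Lambda, Theta, Eta, Mu}
Path from root to Zeta: Lambda -> Theta -> Eta -> Zeta
  ancestors of Zeta: {Lambda, Theta, Eta, Zeta}
Common ancestors: {Lambda, Theta, Eta}
Walk up from Zeta: Zeta (not in ancestors of Mu), Eta (in ancestors of Mu), Theta (in ancestors of Mu), Lambda (in ancestors of Mu)
Deepest common ancestor (LCA) = Eta

Answer: Eta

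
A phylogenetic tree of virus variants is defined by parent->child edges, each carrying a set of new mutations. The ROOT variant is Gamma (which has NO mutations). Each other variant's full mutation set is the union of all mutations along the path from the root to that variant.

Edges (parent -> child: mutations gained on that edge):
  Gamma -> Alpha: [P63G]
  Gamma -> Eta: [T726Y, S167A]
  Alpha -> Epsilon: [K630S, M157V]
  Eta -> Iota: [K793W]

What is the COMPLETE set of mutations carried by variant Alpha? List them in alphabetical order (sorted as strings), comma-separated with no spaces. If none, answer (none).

Answer: P63G

Derivation:
At Gamma: gained [] -> total []
At Alpha: gained ['P63G'] -> total ['P63G']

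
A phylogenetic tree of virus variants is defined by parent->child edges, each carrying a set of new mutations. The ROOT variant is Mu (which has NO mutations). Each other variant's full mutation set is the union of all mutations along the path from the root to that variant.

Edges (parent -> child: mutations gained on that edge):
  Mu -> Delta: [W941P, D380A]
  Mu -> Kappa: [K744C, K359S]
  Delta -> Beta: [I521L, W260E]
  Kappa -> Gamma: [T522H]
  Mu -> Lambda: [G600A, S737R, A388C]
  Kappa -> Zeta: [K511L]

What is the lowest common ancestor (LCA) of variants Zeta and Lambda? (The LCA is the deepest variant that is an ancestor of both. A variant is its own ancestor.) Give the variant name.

Answer: Mu

Derivation:
Path from root to Zeta: Mu -> Kappa -> Zeta
  ancestors of Zeta: {Mu, Kappa, Zeta}
Path from root to Lambda: Mu -> Lambda
  ancestors of Lambda: {Mu, Lambda}
Common ancestors: {Mu}
Walk up from Lambda: Lambda (not in ancestors of Zeta), Mu (in ancestors of Zeta)
Deepest common ancestor (LCA) = Mu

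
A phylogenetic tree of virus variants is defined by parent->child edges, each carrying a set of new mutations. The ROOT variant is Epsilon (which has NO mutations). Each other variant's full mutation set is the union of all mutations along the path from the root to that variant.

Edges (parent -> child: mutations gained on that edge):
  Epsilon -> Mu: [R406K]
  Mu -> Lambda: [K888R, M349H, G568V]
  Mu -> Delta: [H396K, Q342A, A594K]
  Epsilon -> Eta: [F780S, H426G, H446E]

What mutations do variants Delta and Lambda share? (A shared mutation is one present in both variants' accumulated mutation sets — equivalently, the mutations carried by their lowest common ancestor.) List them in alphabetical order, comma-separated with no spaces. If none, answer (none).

Accumulating mutations along path to Delta:
  At Epsilon: gained [] -> total []
  At Mu: gained ['R406K'] -> total ['R406K']
  At Delta: gained ['H396K', 'Q342A', 'A594K'] -> total ['A594K', 'H396K', 'Q342A', 'R406K']
Mutations(Delta) = ['A594K', 'H396K', 'Q342A', 'R406K']
Accumulating mutations along path to Lambda:
  At Epsilon: gained [] -> total []
  At Mu: gained ['R406K'] -> total ['R406K']
  At Lambda: gained ['K888R', 'M349H', 'G568V'] -> total ['G568V', 'K888R', 'M349H', 'R406K']
Mutations(Lambda) = ['G568V', 'K888R', 'M349H', 'R406K']
Intersection: ['A594K', 'H396K', 'Q342A', 'R406K'] ∩ ['G568V', 'K888R', 'M349H', 'R406K'] = ['R406K']

Answer: R406K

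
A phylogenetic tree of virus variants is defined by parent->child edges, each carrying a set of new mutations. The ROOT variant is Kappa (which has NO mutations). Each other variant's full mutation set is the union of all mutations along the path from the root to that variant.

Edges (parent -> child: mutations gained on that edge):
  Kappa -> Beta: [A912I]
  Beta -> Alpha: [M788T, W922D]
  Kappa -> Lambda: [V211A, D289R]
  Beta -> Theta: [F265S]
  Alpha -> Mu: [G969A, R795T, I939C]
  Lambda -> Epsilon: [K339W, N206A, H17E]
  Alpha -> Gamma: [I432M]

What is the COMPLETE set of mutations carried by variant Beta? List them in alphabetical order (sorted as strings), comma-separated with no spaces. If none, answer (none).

At Kappa: gained [] -> total []
At Beta: gained ['A912I'] -> total ['A912I']

Answer: A912I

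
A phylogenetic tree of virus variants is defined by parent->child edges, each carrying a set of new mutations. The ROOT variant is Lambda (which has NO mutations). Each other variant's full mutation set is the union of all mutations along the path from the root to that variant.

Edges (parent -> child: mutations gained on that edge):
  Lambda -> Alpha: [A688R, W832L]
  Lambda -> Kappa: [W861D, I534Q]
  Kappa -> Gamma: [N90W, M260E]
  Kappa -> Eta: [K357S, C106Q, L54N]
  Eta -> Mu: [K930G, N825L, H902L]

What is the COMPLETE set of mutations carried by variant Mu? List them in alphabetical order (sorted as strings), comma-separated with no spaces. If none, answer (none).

At Lambda: gained [] -> total []
At Kappa: gained ['W861D', 'I534Q'] -> total ['I534Q', 'W861D']
At Eta: gained ['K357S', 'C106Q', 'L54N'] -> total ['C106Q', 'I534Q', 'K357S', 'L54N', 'W861D']
At Mu: gained ['K930G', 'N825L', 'H902L'] -> total ['C106Q', 'H902L', 'I534Q', 'K357S', 'K930G', 'L54N', 'N825L', 'W861D']

Answer: C106Q,H902L,I534Q,K357S,K930G,L54N,N825L,W861D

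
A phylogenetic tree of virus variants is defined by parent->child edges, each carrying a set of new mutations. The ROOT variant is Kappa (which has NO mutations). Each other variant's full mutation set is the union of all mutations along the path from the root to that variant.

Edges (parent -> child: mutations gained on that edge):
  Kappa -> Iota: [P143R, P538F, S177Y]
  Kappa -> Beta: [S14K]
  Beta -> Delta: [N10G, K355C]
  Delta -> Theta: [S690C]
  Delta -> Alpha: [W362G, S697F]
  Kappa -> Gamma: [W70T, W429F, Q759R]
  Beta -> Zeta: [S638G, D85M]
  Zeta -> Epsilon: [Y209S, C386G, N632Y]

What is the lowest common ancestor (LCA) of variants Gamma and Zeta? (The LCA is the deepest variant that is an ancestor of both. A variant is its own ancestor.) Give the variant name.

Path from root to Gamma: Kappa -> Gamma
  ancestors of Gamma: {Kappa, Gamma}
Path from root to Zeta: Kappa -> Beta -> Zeta
  ancestors of Zeta: {Kappa, Beta, Zeta}
Common ancestors: {Kappa}
Walk up from Zeta: Zeta (not in ancestors of Gamma), Beta (not in ancestors of Gamma), Kappa (in ancestors of Gamma)
Deepest common ancestor (LCA) = Kappa

Answer: Kappa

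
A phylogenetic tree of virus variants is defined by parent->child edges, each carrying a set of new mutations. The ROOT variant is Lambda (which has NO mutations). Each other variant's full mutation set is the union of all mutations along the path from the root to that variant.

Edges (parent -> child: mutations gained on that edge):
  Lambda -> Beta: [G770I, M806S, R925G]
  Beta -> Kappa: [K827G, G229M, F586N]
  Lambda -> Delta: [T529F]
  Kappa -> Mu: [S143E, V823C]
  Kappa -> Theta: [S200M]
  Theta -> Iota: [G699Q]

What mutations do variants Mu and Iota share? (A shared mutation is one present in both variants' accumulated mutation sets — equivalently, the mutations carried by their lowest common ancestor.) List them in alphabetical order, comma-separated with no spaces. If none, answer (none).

Accumulating mutations along path to Mu:
  At Lambda: gained [] -> total []
  At Beta: gained ['G770I', 'M806S', 'R925G'] -> total ['G770I', 'M806S', 'R925G']
  At Kappa: gained ['K827G', 'G229M', 'F586N'] -> total ['F586N', 'G229M', 'G770I', 'K827G', 'M806S', 'R925G']
  At Mu: gained ['S143E', 'V823C'] -> total ['F586N', 'G229M', 'G770I', 'K827G', 'M806S', 'R925G', 'S143E', 'V823C']
Mutations(Mu) = ['F586N', 'G229M', 'G770I', 'K827G', 'M806S', 'R925G', 'S143E', 'V823C']
Accumulating mutations along path to Iota:
  At Lambda: gained [] -> total []
  At Beta: gained ['G770I', 'M806S', 'R925G'] -> total ['G770I', 'M806S', 'R925G']
  At Kappa: gained ['K827G', 'G229M', 'F586N'] -> total ['F586N', 'G229M', 'G770I', 'K827G', 'M806S', 'R925G']
  At Theta: gained ['S200M'] -> total ['F586N', 'G229M', 'G770I', 'K827G', 'M806S', 'R925G', 'S200M']
  At Iota: gained ['G699Q'] -> total ['F586N', 'G229M', 'G699Q', 'G770I', 'K827G', 'M806S', 'R925G', 'S200M']
Mutations(Iota) = ['F586N', 'G229M', 'G699Q', 'G770I', 'K827G', 'M806S', 'R925G', 'S200M']
Intersection: ['F586N', 'G229M', 'G770I', 'K827G', 'M806S', 'R925G', 'S143E', 'V823C'] ∩ ['F586N', 'G229M', 'G699Q', 'G770I', 'K827G', 'M806S', 'R925G', 'S200M'] = ['F586N', 'G229M', 'G770I', 'K827G', 'M806S', 'R925G']

Answer: F586N,G229M,G770I,K827G,M806S,R925G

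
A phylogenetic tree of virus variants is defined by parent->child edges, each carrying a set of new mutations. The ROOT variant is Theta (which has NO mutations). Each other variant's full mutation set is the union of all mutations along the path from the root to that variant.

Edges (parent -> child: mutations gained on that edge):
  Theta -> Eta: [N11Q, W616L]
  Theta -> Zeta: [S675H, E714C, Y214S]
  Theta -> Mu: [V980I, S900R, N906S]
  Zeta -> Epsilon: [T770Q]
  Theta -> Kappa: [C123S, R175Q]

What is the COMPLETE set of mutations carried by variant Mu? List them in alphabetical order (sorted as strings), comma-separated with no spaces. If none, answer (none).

Answer: N906S,S900R,V980I

Derivation:
At Theta: gained [] -> total []
At Mu: gained ['V980I', 'S900R', 'N906S'] -> total ['N906S', 'S900R', 'V980I']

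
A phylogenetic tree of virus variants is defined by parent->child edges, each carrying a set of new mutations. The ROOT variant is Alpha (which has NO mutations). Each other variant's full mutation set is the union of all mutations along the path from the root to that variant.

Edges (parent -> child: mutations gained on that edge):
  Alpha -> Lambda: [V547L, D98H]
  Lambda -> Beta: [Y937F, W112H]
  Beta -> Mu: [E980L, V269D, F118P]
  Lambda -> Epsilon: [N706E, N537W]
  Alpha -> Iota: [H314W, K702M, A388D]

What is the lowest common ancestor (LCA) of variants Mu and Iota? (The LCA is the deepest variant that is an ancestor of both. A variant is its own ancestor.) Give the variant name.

Path from root to Mu: Alpha -> Lambda -> Beta -> Mu
  ancestors of Mu: {Alpha, Lambda, Beta, Mu}
Path from root to Iota: Alpha -> Iota
  ancestors of Iota: {Alpha, Iota}
Common ancestors: {Alpha}
Walk up from Iota: Iota (not in ancestors of Mu), Alpha (in ancestors of Mu)
Deepest common ancestor (LCA) = Alpha

Answer: Alpha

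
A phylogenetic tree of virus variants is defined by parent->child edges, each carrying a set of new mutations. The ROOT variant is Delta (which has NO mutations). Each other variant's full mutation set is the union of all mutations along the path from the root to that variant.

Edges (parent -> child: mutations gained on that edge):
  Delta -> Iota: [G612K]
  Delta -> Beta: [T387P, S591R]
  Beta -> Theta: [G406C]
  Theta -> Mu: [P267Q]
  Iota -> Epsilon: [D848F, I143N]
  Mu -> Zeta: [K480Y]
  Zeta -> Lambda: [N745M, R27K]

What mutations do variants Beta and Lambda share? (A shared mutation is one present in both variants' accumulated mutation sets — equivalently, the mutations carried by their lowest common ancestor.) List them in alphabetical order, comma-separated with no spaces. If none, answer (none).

Answer: S591R,T387P

Derivation:
Accumulating mutations along path to Beta:
  At Delta: gained [] -> total []
  At Beta: gained ['T387P', 'S591R'] -> total ['S591R', 'T387P']
Mutations(Beta) = ['S591R', 'T387P']
Accumulating mutations along path to Lambda:
  At Delta: gained [] -> total []
  At Beta: gained ['T387P', 'S591R'] -> total ['S591R', 'T387P']
  At Theta: gained ['G406C'] -> total ['G406C', 'S591R', 'T387P']
  At Mu: gained ['P267Q'] -> total ['G406C', 'P267Q', 'S591R', 'T387P']
  At Zeta: gained ['K480Y'] -> total ['G406C', 'K480Y', 'P267Q', 'S591R', 'T387P']
  At Lambda: gained ['N745M', 'R27K'] -> total ['G406C', 'K480Y', 'N745M', 'P267Q', 'R27K', 'S591R', 'T387P']
Mutations(Lambda) = ['G406C', 'K480Y', 'N745M', 'P267Q', 'R27K', 'S591R', 'T387P']
Intersection: ['S591R', 'T387P'] ∩ ['G406C', 'K480Y', 'N745M', 'P267Q', 'R27K', 'S591R', 'T387P'] = ['S591R', 'T387P']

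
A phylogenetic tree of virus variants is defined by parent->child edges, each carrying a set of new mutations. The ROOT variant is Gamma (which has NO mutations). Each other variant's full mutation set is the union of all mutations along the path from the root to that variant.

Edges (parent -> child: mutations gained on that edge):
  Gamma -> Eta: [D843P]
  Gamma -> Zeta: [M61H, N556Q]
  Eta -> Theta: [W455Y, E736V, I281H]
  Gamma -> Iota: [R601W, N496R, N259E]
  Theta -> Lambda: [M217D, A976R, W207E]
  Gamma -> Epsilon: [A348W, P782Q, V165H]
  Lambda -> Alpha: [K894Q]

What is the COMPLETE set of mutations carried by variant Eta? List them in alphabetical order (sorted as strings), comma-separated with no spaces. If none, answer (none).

Answer: D843P

Derivation:
At Gamma: gained [] -> total []
At Eta: gained ['D843P'] -> total ['D843P']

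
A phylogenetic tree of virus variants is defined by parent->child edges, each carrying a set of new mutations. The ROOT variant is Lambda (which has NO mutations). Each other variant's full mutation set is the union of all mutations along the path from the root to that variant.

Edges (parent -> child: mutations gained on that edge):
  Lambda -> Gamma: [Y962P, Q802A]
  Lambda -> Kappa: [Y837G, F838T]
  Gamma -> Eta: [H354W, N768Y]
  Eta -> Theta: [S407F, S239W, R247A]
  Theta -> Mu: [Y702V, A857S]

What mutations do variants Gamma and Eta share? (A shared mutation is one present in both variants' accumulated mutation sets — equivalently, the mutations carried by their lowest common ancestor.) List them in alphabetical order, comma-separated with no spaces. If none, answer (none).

Answer: Q802A,Y962P

Derivation:
Accumulating mutations along path to Gamma:
  At Lambda: gained [] -> total []
  At Gamma: gained ['Y962P', 'Q802A'] -> total ['Q802A', 'Y962P']
Mutations(Gamma) = ['Q802A', 'Y962P']
Accumulating mutations along path to Eta:
  At Lambda: gained [] -> total []
  At Gamma: gained ['Y962P', 'Q802A'] -> total ['Q802A', 'Y962P']
  At Eta: gained ['H354W', 'N768Y'] -> total ['H354W', 'N768Y', 'Q802A', 'Y962P']
Mutations(Eta) = ['H354W', 'N768Y', 'Q802A', 'Y962P']
Intersection: ['Q802A', 'Y962P'] ∩ ['H354W', 'N768Y', 'Q802A', 'Y962P'] = ['Q802A', 'Y962P']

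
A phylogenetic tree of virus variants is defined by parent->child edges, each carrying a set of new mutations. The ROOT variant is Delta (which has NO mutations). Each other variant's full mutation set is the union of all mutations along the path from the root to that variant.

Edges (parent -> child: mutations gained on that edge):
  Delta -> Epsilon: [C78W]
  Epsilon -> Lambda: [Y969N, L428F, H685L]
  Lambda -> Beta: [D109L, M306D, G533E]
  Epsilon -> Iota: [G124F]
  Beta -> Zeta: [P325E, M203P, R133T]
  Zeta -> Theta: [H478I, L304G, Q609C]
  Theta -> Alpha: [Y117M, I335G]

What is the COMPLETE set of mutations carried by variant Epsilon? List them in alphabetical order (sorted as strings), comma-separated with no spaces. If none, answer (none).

Answer: C78W

Derivation:
At Delta: gained [] -> total []
At Epsilon: gained ['C78W'] -> total ['C78W']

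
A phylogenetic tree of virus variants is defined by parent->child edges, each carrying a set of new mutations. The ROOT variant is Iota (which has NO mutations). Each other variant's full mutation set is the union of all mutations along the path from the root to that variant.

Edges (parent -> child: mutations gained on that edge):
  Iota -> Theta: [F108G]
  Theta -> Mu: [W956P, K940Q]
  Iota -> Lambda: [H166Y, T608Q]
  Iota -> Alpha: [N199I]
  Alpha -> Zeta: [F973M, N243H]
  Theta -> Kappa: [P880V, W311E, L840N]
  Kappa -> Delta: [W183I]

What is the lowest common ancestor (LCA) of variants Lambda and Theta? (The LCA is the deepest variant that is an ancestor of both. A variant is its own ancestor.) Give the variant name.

Answer: Iota

Derivation:
Path from root to Lambda: Iota -> Lambda
  ancestors of Lambda: {Iota, Lambda}
Path from root to Theta: Iota -> Theta
  ancestors of Theta: {Iota, Theta}
Common ancestors: {Iota}
Walk up from Theta: Theta (not in ancestors of Lambda), Iota (in ancestors of Lambda)
Deepest common ancestor (LCA) = Iota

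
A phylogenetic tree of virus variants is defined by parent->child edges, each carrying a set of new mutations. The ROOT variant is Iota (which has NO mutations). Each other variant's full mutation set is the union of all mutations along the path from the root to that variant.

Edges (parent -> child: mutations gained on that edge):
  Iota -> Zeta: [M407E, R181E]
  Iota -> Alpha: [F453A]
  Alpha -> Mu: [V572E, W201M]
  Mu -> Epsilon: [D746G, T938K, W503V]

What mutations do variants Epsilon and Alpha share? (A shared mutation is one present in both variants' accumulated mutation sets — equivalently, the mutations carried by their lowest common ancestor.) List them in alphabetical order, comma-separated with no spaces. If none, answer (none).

Accumulating mutations along path to Epsilon:
  At Iota: gained [] -> total []
  At Alpha: gained ['F453A'] -> total ['F453A']
  At Mu: gained ['V572E', 'W201M'] -> total ['F453A', 'V572E', 'W201M']
  At Epsilon: gained ['D746G', 'T938K', 'W503V'] -> total ['D746G', 'F453A', 'T938K', 'V572E', 'W201M', 'W503V']
Mutations(Epsilon) = ['D746G', 'F453A', 'T938K', 'V572E', 'W201M', 'W503V']
Accumulating mutations along path to Alpha:
  At Iota: gained [] -> total []
  At Alpha: gained ['F453A'] -> total ['F453A']
Mutations(Alpha) = ['F453A']
Intersection: ['D746G', 'F453A', 'T938K', 'V572E', 'W201M', 'W503V'] ∩ ['F453A'] = ['F453A']

Answer: F453A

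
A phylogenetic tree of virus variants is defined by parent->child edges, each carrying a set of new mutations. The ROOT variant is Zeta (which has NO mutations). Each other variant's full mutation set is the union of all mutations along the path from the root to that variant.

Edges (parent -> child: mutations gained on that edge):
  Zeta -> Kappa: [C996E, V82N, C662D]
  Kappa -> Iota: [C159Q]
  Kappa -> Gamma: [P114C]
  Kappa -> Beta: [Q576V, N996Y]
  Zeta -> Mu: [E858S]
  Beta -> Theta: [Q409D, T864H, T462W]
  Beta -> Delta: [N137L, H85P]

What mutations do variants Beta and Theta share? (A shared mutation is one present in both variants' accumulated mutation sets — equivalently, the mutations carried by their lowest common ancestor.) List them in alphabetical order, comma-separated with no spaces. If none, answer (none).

Answer: C662D,C996E,N996Y,Q576V,V82N

Derivation:
Accumulating mutations along path to Beta:
  At Zeta: gained [] -> total []
  At Kappa: gained ['C996E', 'V82N', 'C662D'] -> total ['C662D', 'C996E', 'V82N']
  At Beta: gained ['Q576V', 'N996Y'] -> total ['C662D', 'C996E', 'N996Y', 'Q576V', 'V82N']
Mutations(Beta) = ['C662D', 'C996E', 'N996Y', 'Q576V', 'V82N']
Accumulating mutations along path to Theta:
  At Zeta: gained [] -> total []
  At Kappa: gained ['C996E', 'V82N', 'C662D'] -> total ['C662D', 'C996E', 'V82N']
  At Beta: gained ['Q576V', 'N996Y'] -> total ['C662D', 'C996E', 'N996Y', 'Q576V', 'V82N']
  At Theta: gained ['Q409D', 'T864H', 'T462W'] -> total ['C662D', 'C996E', 'N996Y', 'Q409D', 'Q576V', 'T462W', 'T864H', 'V82N']
Mutations(Theta) = ['C662D', 'C996E', 'N996Y', 'Q409D', 'Q576V', 'T462W', 'T864H', 'V82N']
Intersection: ['C662D', 'C996E', 'N996Y', 'Q576V', 'V82N'] ∩ ['C662D', 'C996E', 'N996Y', 'Q409D', 'Q576V', 'T462W', 'T864H', 'V82N'] = ['C662D', 'C996E', 'N996Y', 'Q576V', 'V82N']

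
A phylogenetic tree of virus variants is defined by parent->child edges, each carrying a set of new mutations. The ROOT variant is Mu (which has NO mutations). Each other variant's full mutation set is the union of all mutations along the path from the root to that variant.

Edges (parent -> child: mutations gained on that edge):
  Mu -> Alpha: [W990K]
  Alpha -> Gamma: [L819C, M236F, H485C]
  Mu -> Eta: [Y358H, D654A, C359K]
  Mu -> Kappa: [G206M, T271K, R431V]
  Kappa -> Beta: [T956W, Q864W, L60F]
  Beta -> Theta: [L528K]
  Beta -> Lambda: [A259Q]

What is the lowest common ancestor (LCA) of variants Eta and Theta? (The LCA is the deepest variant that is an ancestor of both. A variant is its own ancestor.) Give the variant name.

Answer: Mu

Derivation:
Path from root to Eta: Mu -> Eta
  ancestors of Eta: {Mu, Eta}
Path from root to Theta: Mu -> Kappa -> Beta -> Theta
  ancestors of Theta: {Mu, Kappa, Beta, Theta}
Common ancestors: {Mu}
Walk up from Theta: Theta (not in ancestors of Eta), Beta (not in ancestors of Eta), Kappa (not in ancestors of Eta), Mu (in ancestors of Eta)
Deepest common ancestor (LCA) = Mu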